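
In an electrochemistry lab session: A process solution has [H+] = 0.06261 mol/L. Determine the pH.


pH = −log10[H+]
pH = −log10(0.06261) = 1.2

1.2


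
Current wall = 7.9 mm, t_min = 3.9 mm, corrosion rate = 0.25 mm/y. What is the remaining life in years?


Apply the remaining-life relation: RL = (t_current − t_min) / CR
RL = (7.9 − 3.9) / 0.25 = 4.0 / 0.25 = 16.0 years

16.0 years


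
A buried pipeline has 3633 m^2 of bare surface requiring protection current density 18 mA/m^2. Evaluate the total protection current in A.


I = area * current density, then convert mA → A (÷1000)
I = 3633 * 18 / 1000 = 65.39 A

65.39 A


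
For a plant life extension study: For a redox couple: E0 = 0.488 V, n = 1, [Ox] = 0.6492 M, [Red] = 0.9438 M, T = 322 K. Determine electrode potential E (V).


Apply the Nernst equation: E = E0 + (RT/nF)*ln([Ox]/[Red])
Step 1: RT/nF = 8.314*322/(1*96485) = 0.02774636 V
Step 2: [Ox]/[Red] = 0.6492/0.9438 = 0.687858
Step 3: ln(0.687858) = -0.374173
Step 4: correction = 0.02774636 * -0.374173 = -0.01 V
E = 0.488 + -0.01 = 0.478 V

0.478 V


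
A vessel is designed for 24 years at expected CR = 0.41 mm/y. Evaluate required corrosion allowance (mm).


Corrosion allowance = CR × design life
CA = 0.41 * 24 = 9.84 mm

9.84 mm


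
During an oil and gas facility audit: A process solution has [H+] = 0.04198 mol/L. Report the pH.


pH = −log10[H+]
pH = −log10(0.04198) = 1.38

1.38


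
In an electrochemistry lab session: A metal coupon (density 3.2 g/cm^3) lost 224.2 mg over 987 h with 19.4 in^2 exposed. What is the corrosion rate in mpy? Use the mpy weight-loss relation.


Apply the mpy weight-loss relation: CR = 534 * W / (D * A * T)
Numerator: 534 * 224.2 = 119722.8
Denominator: 3.2 * 19.4 * 987 = 61272.96
CR = 119722.8 / 61272.96 = 1.954 mpy

1.954 mpy


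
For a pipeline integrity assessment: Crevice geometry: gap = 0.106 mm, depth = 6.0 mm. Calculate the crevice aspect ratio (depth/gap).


Aspect ratio = depth / gap
Ratio = 6.0 / 0.106 = 56.6

56.6


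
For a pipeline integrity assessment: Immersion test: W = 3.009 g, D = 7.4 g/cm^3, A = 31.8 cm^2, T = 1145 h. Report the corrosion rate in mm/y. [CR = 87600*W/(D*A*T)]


Apply the mm/y weight-loss relation: CR = 87600 * W / (D * A * T)
Numerator: 87600 * 3.009 = 263588.4
Denominator: 7.4 * 31.8 * 1145 = 269441.4
CR = 263588.4 / 269441.4 = 0.9783 mm/y

0.9783 mm/y


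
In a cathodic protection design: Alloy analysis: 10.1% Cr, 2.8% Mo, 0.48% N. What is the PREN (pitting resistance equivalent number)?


Apply the PREN formula: PREN = Cr + 3.3*Mo + 16*N
PREN = 10.1 + 3.3*2.8 + 16*0.48
PREN = 10.1 + 9.24 + 7.68 = 27.02

27.02


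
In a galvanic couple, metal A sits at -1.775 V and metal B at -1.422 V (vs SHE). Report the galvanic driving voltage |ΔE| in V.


Driving voltage is the absolute potential difference.
|ΔE| = |-1.775 − (-1.422)| = 0.353 V

0.353 V


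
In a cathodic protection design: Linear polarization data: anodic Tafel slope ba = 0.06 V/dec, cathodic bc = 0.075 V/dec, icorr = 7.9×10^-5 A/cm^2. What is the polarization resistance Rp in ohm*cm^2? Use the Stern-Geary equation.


Apply the Stern-Geary equation: Rp = ba*bc / (2.303*icorr*(ba+bc))
ba*bc = 0.06*0.075 = 0.0045
ba+bc = 0.135; 2.303*icorr*(ba+bc) = 2.303*7.9×10^-5*0.135 = 2.4561495×10^-5
Rp = 0.0045 / 2.4561495×10^-5 = 183.21 ohm*cm^2

183.21 ohm*cm^2


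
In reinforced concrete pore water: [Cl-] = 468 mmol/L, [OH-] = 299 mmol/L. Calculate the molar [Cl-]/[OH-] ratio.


Threshold parameter = [Cl-] / [OH-] (molar basis; both in mmol/L, so units cancel)
Ratio = 468 / 299 = 1.57

1.57


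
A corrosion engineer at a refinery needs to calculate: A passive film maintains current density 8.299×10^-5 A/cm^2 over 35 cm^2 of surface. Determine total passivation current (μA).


I = i_pass * A, then convert A → μA (×10^6)
I = 8.299×10^-5 * 35 * 10^6 = 2904.65 μA

2904.65 μA


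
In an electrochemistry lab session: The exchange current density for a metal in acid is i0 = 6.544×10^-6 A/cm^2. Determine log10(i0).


i0 = 6.544×10^-6 A/cm^2
log10(i0) = -5.184

-5.184


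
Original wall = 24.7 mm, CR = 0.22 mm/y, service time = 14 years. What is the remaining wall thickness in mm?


Remaining wall = original − CR × time
t = 24.7 − 0.22*14 = 24.7 − 3.08 = 21.62 mm

21.62 mm


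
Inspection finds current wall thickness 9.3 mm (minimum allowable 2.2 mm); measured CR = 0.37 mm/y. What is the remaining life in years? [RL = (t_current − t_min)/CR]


Apply the remaining-life relation: RL = (t_current − t_min) / CR
RL = (9.3 − 2.2) / 0.37 = 7.1 / 0.37 = 19.2 years

19.2 years


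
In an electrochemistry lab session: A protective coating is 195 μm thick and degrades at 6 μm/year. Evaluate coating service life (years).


Service life = thickness / degradation rate
Life = 195 / 6 = 32.5 years

32.5 years


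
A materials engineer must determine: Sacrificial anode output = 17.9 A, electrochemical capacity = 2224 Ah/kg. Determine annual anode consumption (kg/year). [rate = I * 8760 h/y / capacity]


Annual consumption = current * hours per year / capacity
Rate = 17.9 * 8760 / 2224 = 70.5 kg/year

70.5 kg/year


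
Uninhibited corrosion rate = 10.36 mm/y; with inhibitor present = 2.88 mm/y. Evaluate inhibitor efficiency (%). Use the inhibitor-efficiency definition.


Apply the inhibitor-efficiency definition: IE = (CR_blank − CR_inh)/CR_blank × 100
IE = (10.36 − 2.88) / 10.36 × 100
IE = 7.48 / 10.36 × 100 = 72.2 %

72.2 %


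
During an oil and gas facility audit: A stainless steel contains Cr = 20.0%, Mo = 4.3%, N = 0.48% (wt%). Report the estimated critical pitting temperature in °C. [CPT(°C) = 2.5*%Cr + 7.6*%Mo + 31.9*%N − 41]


Apply the ASTM G48 empirical CPT estimate: CPT(°C) = 2.5*%Cr + 7.6*%Mo + 31.9*%N − 41
2.5*20.0 = 50; 7.6*4.3 = 32.68; 31.9*0.48 = 15.312
CPT = 50 + 32.68 + 15.312 − 41 = 56.992 °C
Rounded to 0.1 °C: CPT ≈ 57.0 °C

57.0 °C


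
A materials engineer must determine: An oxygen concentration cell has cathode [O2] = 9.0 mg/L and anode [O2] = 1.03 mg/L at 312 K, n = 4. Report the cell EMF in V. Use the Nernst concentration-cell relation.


Apply the Nernst concentration-cell relation: E = (RT/nF)*ln(C_cathode/C_anode)
RT/nF = 8.314*312/(4*96485) = 0.00672117 V
ln(9.0/1.03) = 2.16767
E = 0.00672117 * 2.16767 = 0.01457 V

0.01457 V


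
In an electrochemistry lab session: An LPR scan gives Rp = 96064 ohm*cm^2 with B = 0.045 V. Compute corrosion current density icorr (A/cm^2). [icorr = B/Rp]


Apply the Stern-Geary relation: icorr = B / Rp
icorr = 0.045 / 96064 = 4.684×10^-7 A/cm^2

4.684×10^-7 A/cm^2


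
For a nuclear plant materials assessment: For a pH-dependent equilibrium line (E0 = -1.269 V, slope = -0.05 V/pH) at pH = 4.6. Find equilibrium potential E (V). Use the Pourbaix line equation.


Apply the Pourbaix line equation: E = E0 + slope*pH
E = -1.269 + (-0.05)*4.6 = -1.269 + (-0.23) = -1.499 V
Rounded to 3 decimal places: E = -1.499 V

-1.499 V


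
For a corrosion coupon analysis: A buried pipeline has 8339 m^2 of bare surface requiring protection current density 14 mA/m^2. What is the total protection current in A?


I = area * current density, then convert mA → A (÷1000)
I = 8339 * 14 / 1000 = 116.75 A

116.75 A


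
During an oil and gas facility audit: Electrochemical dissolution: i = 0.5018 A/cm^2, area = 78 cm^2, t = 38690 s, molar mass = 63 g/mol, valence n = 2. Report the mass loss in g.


Apply Faraday's law: m = i*A*t*M / (n*F)
Total charge passed Q = i*A*t = 0.5018*78*38690 = 1514342.076 C
m = Q*M/(n*F) = 1514342.076*63/(2*96485) = 494.396 g

494.396 g


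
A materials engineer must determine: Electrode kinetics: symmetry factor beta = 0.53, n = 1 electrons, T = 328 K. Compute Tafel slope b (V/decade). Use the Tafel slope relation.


Apply the Tafel slope relation: b = 2.303*R*T/(beta*n*F)
Numerator: 2.303 * 8.314 * 328 = 6280.26
Denominator: 0.53 * 1 * 96485 = 51137.05
b = 6280.26 / 51137.05 = 0.123 V/decade

0.123 V/decade


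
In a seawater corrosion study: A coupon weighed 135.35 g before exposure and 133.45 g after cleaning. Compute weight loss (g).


Weight loss = initial − final
WL = 135.35 − 133.45 = 1.9 g

1.9 g


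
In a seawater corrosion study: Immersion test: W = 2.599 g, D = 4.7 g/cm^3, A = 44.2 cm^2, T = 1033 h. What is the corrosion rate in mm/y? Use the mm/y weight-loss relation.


Apply the mm/y weight-loss relation: CR = 87600 * W / (D * A * T)
Numerator: 87600 * 2.599 = 227672.4
Denominator: 4.7 * 44.2 * 1033 = 214595.42
CR = 227672.4 / 214595.42 = 1.0609 mm/y

1.0609 mm/y


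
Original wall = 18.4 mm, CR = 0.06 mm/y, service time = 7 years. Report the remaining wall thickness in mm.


Remaining wall = original − CR × time
t = 18.4 − 0.06*7 = 18.4 − 0.42 = 17.98 mm

17.98 mm


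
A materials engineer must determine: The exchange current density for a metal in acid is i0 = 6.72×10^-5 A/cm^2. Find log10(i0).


i0 = 6.72×10^-5 A/cm^2
log10(i0) = -4.173

-4.173


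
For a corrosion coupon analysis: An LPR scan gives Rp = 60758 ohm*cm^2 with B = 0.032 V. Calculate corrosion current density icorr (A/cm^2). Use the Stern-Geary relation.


Apply the Stern-Geary relation: icorr = B / Rp
icorr = 0.032 / 60758 = 5.267×10^-7 A/cm^2

5.267×10^-7 A/cm^2


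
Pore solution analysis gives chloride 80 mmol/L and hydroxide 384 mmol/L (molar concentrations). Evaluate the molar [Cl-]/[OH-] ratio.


Threshold parameter = [Cl-] / [OH-] (molar basis; both in mmol/L, so units cancel)
Ratio = 80 / 384 = 0.21

0.21


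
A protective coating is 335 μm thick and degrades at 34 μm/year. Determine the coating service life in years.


Service life = thickness / degradation rate
Life = 335 / 34 = 9.9 years

9.9 years


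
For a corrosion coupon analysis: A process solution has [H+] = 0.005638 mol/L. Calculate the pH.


pH = −log10[H+]
pH = −log10(0.005638) = 2.25

2.25


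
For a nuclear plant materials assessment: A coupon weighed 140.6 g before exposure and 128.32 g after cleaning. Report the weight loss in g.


Weight loss = initial − final
WL = 140.6 − 128.32 = 12.28 g

12.28 g


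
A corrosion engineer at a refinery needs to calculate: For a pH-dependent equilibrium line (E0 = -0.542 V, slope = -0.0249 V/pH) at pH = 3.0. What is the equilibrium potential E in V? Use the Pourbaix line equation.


Apply the Pourbaix line equation: E = E0 + slope*pH
E = -0.542 + (-0.0249)*3.0 = -0.542 + (-0.0747) = -0.6167 V
Rounded to 3 decimal places: E = -0.617 V

-0.617 V


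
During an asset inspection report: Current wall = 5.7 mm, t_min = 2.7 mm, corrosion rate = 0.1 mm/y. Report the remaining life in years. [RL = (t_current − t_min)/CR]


Apply the remaining-life relation: RL = (t_current − t_min) / CR
RL = (5.7 − 2.7) / 0.1 = 3.0 / 0.1 = 30.0 years

30.0 years


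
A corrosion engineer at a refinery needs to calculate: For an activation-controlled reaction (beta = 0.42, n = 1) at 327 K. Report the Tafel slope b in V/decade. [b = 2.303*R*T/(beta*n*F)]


Apply the Tafel slope relation: b = 2.303*R*T/(beta*n*F)
Numerator: 2.303 * 8.314 * 327 = 6261.12
Denominator: 0.42 * 1 * 96485 = 40523.7
b = 6261.12 / 40523.7 = 0.155 V/decade

0.155 V/decade


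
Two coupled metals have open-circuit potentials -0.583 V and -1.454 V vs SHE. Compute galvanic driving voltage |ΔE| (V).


Driving voltage is the absolute potential difference.
|ΔE| = |-0.583 − (-1.454)| = 0.871 V

0.871 V


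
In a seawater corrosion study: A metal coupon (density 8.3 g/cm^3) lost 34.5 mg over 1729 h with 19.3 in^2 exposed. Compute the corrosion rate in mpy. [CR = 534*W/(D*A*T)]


Apply the mpy weight-loss relation: CR = 534 * W / (D * A * T)
Numerator: 534 * 34.5 = 18423.0
Denominator: 8.3 * 19.3 * 1729 = 276968.51
CR = 18423.0 / 276968.51 = 0.06652 mpy

0.06652 mpy


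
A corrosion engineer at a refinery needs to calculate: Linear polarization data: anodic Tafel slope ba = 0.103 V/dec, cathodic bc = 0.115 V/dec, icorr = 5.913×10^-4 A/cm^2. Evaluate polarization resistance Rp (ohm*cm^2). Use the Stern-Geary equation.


Apply the Stern-Geary equation: Rp = ba*bc / (2.303*icorr*(ba+bc))
ba*bc = 0.103*0.115 = 0.011845
ba+bc = 0.218; 2.303*icorr*(ba+bc) = 2.303*5.913×10^-4*0.218 = 2.9686453×10^-4
Rp = 0.011845 / 2.9686453×10^-4 = 39.9 ohm*cm^2

39.9 ohm*cm^2


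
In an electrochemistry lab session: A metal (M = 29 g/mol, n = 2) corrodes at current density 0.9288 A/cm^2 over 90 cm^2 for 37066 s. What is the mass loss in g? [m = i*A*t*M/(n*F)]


Apply Faraday's law: m = i*A*t*M / (n*F)
Total charge passed Q = i*A*t = 0.9288*90*37066 = 3098421.072 C
m = Q*M/(n*F) = 3098421.072*29/(2*96485) = 465.638 g

465.638 g


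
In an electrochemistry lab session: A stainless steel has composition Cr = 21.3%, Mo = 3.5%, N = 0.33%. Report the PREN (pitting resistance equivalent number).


Apply the PREN formula: PREN = Cr + 3.3*Mo + 16*N
PREN = 21.3 + 3.3*3.5 + 16*0.33
PREN = 21.3 + 11.55 + 5.28 = 38.13

38.13


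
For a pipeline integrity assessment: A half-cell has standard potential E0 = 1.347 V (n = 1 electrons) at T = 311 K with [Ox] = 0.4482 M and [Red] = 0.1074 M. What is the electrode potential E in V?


Apply the Nernst equation: E = E0 + (RT/nF)*ln([Ox]/[Red])
Step 1: RT/nF = 8.314*311/(1*96485) = 0.02679851 V
Step 2: [Ox]/[Red] = 0.4482/0.1074 = 4.173184
Step 3: ln(4.173184) = 1.428679
Step 4: correction = 0.02679851 * 1.428679 = 0.038 V
E = 1.347 + 0.038 = 1.385 V

1.385 V


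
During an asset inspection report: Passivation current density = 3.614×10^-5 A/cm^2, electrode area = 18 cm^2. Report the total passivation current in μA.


I = i_pass * A, then convert A → μA (×10^6)
I = 3.614×10^-5 * 18 * 10^6 = 650.52 μA

650.52 μA


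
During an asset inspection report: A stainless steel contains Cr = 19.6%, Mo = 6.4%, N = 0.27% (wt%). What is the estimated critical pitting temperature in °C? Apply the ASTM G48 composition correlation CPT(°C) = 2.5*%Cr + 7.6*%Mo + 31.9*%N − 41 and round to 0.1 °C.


Apply the ASTM G48 empirical CPT estimate: CPT(°C) = 2.5*%Cr + 7.6*%Mo + 31.9*%N − 41
2.5*19.6 = 49; 7.6*6.4 = 48.64; 31.9*0.27 = 8.613
CPT = 49 + 48.64 + 8.613 − 41 = 65.253 °C
Rounded to 0.1 °C: CPT ≈ 65.3 °C

65.3 °C


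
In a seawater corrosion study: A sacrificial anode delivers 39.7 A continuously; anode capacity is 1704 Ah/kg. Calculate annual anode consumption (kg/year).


Annual consumption = current * hours per year / capacity
Rate = 39.7 * 8760 / 1704 = 204.1 kg/year

204.1 kg/year


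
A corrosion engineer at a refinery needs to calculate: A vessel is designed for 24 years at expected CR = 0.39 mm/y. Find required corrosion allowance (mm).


Corrosion allowance = CR × design life
CA = 0.39 * 24 = 9.36 mm

9.36 mm


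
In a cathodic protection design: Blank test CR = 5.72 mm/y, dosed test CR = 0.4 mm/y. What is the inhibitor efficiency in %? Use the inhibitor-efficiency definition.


Apply the inhibitor-efficiency definition: IE = (CR_blank − CR_inh)/CR_blank × 100
IE = (5.72 − 0.4) / 5.72 × 100
IE = 5.32 / 5.72 × 100 = 93.0 %

93.0 %


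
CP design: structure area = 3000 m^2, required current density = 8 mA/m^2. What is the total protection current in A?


I = area * current density, then convert mA → A (÷1000)
I = 3000 * 8 / 1000 = 24.0 A

24.0 A


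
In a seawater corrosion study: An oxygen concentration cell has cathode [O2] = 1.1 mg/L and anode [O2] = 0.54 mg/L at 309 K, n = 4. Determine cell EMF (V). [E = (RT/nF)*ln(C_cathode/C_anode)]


Apply the Nernst concentration-cell relation: E = (RT/nF)*ln(C_cathode/C_anode)
RT/nF = 8.314*309/(4*96485) = 0.00665654 V
ln(1.1/0.54) = 0.7115
E = 0.00665654 * 0.7115 = 0.00474 V

0.00474 V


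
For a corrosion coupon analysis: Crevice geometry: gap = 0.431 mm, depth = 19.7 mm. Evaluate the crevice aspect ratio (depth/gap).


Aspect ratio = depth / gap
Ratio = 19.7 / 0.431 = 45.7

45.7


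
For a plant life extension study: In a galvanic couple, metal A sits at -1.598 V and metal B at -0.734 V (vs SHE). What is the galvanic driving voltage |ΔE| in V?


Driving voltage is the absolute potential difference.
|ΔE| = |-1.598 − (-0.734)| = 0.864 V

0.864 V


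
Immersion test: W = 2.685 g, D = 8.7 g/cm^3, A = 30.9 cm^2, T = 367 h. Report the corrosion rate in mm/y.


Apply the mm/y weight-loss relation: CR = 87600 * W / (D * A * T)
Numerator: 87600 * 2.685 = 235206.0
Denominator: 8.7 * 30.9 * 367 = 98660.61
CR = 235206.0 / 98660.61 = 2.383991 mm/y

2.383991 mm/y


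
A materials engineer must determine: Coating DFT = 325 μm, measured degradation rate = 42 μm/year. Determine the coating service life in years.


Service life = thickness / degradation rate
Life = 325 / 42 = 7.7 years

7.7 years


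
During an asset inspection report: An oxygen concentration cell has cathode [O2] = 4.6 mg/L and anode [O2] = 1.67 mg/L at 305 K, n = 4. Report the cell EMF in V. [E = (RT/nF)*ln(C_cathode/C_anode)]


Apply the Nernst concentration-cell relation: E = (RT/nF)*ln(C_cathode/C_anode)
RT/nF = 8.314*305/(4*96485) = 0.00657037 V
ln(4.6/1.67) = 1.01323
E = 0.00657037 * 1.01323 = 0.00666 V

0.00666 V


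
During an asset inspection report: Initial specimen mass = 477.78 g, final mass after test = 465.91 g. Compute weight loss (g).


Weight loss = initial − final
WL = 477.78 − 465.91 = 11.87 g

11.87 g


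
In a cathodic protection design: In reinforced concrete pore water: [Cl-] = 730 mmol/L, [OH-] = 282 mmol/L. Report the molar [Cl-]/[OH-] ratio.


Threshold parameter = [Cl-] / [OH-] (molar basis; both in mmol/L, so units cancel)
Ratio = 730 / 282 = 2.59

2.59


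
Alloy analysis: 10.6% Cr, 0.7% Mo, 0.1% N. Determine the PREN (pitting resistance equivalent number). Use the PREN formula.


Apply the PREN formula: PREN = Cr + 3.3*Mo + 16*N
PREN = 10.6 + 3.3*0.7 + 16*0.1
PREN = 10.6 + 2.31 + 1.6 = 14.51

14.51


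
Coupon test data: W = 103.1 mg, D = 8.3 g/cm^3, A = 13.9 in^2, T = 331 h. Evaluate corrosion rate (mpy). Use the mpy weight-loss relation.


Apply the mpy weight-loss relation: CR = 534 * W / (D * A * T)
Numerator: 534 * 103.1 = 55055.4
Denominator: 8.3 * 13.9 * 331 = 38187.47
CR = 55055.4 / 38187.47 = 1.44171 mpy

1.44171 mpy


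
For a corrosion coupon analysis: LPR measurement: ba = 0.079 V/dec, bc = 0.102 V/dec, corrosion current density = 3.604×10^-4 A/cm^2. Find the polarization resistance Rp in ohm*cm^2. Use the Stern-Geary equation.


Apply the Stern-Geary equation: Rp = ba*bc / (2.303*icorr*(ba+bc))
ba*bc = 0.079*0.102 = 0.008058
ba+bc = 0.181; 2.303*icorr*(ba+bc) = 2.303*3.604×10^-4*0.181 = 1.5023022×10^-4
Rp = 0.008058 / 1.5023022×10^-4 = 53.64 ohm*cm^2

53.64 ohm*cm^2


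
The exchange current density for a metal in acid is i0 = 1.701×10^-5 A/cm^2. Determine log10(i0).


i0 = 1.701×10^-5 A/cm^2
log10(i0) = -4.769

-4.769


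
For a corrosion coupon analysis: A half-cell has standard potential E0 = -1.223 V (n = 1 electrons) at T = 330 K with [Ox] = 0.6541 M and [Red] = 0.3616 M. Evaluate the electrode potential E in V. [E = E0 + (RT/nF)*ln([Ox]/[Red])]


Apply the Nernst equation: E = E0 + (RT/nF)*ln([Ox]/[Red])
Step 1: RT/nF = 8.314*330/(1*96485) = 0.02843572 V
Step 2: [Ox]/[Red] = 0.6541/0.3616 = 1.808905
Step 3: ln(1.808905) = 0.592722
Step 4: correction = 0.02843572 * 0.592722 = 0.017 V
E = -1.223 + 0.017 = -1.206 V

-1.206 V


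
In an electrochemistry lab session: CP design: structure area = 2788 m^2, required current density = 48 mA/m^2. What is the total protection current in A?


I = area * current density, then convert mA → A (÷1000)
I = 2788 * 48 / 1000 = 133.82 A

133.82 A


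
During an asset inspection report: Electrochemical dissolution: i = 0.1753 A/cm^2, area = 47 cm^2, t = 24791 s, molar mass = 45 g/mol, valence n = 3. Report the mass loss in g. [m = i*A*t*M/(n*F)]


Apply Faraday's law: m = i*A*t*M / (n*F)
Total charge passed Q = i*A*t = 0.1753*47*24791 = 204255.5281 C
m = Q*M/(n*F) = 204255.5281*45/(3*96485) = 31.7545 g

31.7545 g


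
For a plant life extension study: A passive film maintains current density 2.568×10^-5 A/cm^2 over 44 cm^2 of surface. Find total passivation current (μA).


I = i_pass * A, then convert A → μA (×10^6)
I = 2.568×10^-5 * 44 * 10^6 = 1129.92 μA

1129.92 μA


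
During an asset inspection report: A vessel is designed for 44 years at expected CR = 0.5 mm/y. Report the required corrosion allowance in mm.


Corrosion allowance = CR × design life
CA = 0.5 * 44 = 22.0 mm

22.0 mm


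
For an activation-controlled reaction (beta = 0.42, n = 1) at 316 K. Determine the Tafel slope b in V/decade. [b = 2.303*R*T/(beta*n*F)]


Apply the Tafel slope relation: b = 2.303*R*T/(beta*n*F)
Numerator: 2.303 * 8.314 * 316 = 6050.5
Denominator: 0.42 * 1 * 96485 = 40523.7
b = 6050.5 / 40523.7 = 0.149 V/decade

0.149 V/decade


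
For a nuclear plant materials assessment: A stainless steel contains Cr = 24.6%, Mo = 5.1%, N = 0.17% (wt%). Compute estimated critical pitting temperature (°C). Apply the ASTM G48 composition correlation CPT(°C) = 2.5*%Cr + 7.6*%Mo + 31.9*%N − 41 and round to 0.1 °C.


Apply the ASTM G48 empirical CPT estimate: CPT(°C) = 2.5*%Cr + 7.6*%Mo + 31.9*%N − 41
2.5*24.6 = 61.5; 7.6*5.1 = 38.76; 31.9*0.17 = 5.423
CPT = 61.5 + 38.76 + 5.423 − 41 = 64.683 °C
Rounded to 0.1 °C: CPT ≈ 64.7 °C

64.7 °C


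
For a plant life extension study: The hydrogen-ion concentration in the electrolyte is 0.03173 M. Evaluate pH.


pH = −log10[H+]
pH = −log10(0.03173) = 1.5

1.5


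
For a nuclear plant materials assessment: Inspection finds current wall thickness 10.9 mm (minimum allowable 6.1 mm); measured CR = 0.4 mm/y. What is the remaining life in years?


Apply the remaining-life relation: RL = (t_current − t_min) / CR
RL = (10.9 − 6.1) / 0.4 = 4.8 / 0.4 = 12.0 years

12.0 years


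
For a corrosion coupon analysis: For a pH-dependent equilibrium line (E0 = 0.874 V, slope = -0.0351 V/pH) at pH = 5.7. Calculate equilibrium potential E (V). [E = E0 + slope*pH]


Apply the Pourbaix line equation: E = E0 + slope*pH
E = 0.874 + (-0.0351)*5.7 = 0.874 + (-0.20007) = 0.67393 V
Rounded to 3 decimal places: E = 0.674 V

0.674 V


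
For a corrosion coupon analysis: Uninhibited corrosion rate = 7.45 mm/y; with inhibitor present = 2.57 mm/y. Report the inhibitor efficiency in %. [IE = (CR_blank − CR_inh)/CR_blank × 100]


Apply the inhibitor-efficiency definition: IE = (CR_blank − CR_inh)/CR_blank × 100
IE = (7.45 − 2.57) / 7.45 × 100
IE = 4.88 / 7.45 × 100 = 65.5 %

65.5 %


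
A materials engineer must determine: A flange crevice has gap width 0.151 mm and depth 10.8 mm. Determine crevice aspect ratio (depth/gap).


Aspect ratio = depth / gap
Ratio = 10.8 / 0.151 = 71.5

71.5


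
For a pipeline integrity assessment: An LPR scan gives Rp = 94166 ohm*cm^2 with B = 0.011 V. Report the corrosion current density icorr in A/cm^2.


Apply the Stern-Geary relation: icorr = B / Rp
icorr = 0.011 / 94166 = 1.168×10^-7 A/cm^2

1.168×10^-7 A/cm^2


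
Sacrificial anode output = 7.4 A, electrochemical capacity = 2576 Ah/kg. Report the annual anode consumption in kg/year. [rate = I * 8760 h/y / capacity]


Annual consumption = current * hours per year / capacity
Rate = 7.4 * 8760 / 2576 = 25.2 kg/year

25.2 kg/year


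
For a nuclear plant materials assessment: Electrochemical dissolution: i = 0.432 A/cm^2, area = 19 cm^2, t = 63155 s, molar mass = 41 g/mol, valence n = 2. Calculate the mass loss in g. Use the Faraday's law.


Apply Faraday's law: m = i*A*t*M / (n*F)
Total charge passed Q = i*A*t = 0.432*19*63155 = 518376.24 C
m = Q*M/(n*F) = 518376.24*41/(2*96485) = 110.1385 g

110.1385 g


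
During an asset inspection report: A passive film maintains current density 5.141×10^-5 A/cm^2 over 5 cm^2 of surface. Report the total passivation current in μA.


I = i_pass * A, then convert A → μA (×10^6)
I = 5.141×10^-5 * 5 * 10^6 = 257.05 μA

257.05 μA


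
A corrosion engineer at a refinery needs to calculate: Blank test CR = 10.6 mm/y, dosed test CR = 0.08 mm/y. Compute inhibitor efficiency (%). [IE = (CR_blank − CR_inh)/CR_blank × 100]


Apply the inhibitor-efficiency definition: IE = (CR_blank − CR_inh)/CR_blank × 100
IE = (10.6 − 0.08) / 10.6 × 100
IE = 10.52 / 10.6 × 100 = 99.2 %

99.2 %


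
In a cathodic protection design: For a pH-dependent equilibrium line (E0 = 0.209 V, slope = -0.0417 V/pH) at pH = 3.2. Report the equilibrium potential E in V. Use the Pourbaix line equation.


Apply the Pourbaix line equation: E = E0 + slope*pH
E = 0.209 + (-0.0417)*3.2 = 0.209 + (-0.13344) = 0.07556 V
Rounded to 4 decimal places: E = 0.0756 V

0.0756 V


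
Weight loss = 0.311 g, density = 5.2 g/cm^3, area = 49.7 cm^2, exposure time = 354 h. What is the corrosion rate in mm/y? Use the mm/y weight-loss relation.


Apply the mm/y weight-loss relation: CR = 87600 * W / (D * A * T)
Numerator: 87600 * 0.311 = 27243.6
Denominator: 5.2 * 49.7 * 354 = 91487.76
CR = 27243.6 / 91487.76 = 0.29778 mm/y

0.29778 mm/y


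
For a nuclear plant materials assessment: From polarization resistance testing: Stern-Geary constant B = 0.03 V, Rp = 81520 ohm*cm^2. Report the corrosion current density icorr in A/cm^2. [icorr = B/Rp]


Apply the Stern-Geary relation: icorr = B / Rp
icorr = 0.03 / 81520 = 3.68×10^-7 A/cm^2

3.68×10^-7 A/cm^2


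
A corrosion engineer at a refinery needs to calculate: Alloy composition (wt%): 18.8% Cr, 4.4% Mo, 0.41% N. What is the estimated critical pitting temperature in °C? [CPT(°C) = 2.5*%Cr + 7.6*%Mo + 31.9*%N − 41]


Apply the ASTM G48 empirical CPT estimate: CPT(°C) = 2.5*%Cr + 7.6*%Mo + 31.9*%N − 41
2.5*18.8 = 47; 7.6*4.4 = 33.44; 31.9*0.41 = 13.079
CPT = 47 + 33.44 + 13.079 − 41 = 52.519 °C
Rounded to 0.1 °C: CPT ≈ 52.5 °C

52.5 °C


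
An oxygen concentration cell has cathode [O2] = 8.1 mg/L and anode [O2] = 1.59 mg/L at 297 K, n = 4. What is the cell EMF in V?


Apply the Nernst concentration-cell relation: E = (RT/nF)*ln(C_cathode/C_anode)
RT/nF = 8.314*297/(4*96485) = 0.00639804 V
ln(8.1/1.59) = 1.62813
E = 0.00639804 * 1.62813 = 0.01042 V

0.01042 V


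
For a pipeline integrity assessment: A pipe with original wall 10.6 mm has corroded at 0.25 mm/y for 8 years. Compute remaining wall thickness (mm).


Remaining wall = original − CR × time
t = 10.6 − 0.25*8 = 10.6 − 2.0 = 8.6 mm

8.6 mm


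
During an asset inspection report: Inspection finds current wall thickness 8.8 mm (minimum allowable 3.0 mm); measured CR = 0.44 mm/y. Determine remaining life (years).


Apply the remaining-life relation: RL = (t_current − t_min) / CR
RL = (8.8 − 3.0) / 0.44 = 5.8 / 0.44 = 13.2 years

13.2 years


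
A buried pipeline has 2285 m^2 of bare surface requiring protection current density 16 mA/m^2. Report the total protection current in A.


I = area * current density, then convert mA → A (÷1000)
I = 2285 * 16 / 1000 = 36.56 A

36.56 A


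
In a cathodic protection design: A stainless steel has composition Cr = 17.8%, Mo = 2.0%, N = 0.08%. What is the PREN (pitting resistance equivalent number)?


Apply the PREN formula: PREN = Cr + 3.3*Mo + 16*N
PREN = 17.8 + 3.3*2.0 + 16*0.08
PREN = 17.8 + 6.6 + 1.28 = 25.68

25.68


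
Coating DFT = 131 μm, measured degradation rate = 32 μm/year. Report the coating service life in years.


Service life = thickness / degradation rate
Life = 131 / 32 = 4.1 years

4.1 years


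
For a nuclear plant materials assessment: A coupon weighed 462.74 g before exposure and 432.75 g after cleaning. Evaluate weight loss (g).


Weight loss = initial − final
WL = 462.74 − 432.75 = 29.99 g

29.99 g


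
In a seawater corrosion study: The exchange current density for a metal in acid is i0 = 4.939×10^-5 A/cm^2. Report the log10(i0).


i0 = 4.939×10^-5 A/cm^2
log10(i0) = -4.306

-4.306


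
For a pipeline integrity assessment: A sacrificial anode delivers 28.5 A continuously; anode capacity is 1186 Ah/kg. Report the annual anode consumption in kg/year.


Annual consumption = current * hours per year / capacity
Rate = 28.5 * 8760 / 1186 = 210.5 kg/year

210.5 kg/year


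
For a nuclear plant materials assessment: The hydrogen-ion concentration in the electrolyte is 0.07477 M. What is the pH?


pH = −log10[H+]
pH = −log10(0.07477) = 1.13

1.13


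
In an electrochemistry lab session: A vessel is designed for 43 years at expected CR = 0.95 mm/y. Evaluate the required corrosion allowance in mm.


Corrosion allowance = CR × design life
CA = 0.95 * 43 = 40.85 mm

40.85 mm


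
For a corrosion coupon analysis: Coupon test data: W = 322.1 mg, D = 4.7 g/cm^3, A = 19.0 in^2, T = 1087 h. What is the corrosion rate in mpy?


Apply the mpy weight-loss relation: CR = 534 * W / (D * A * T)
Numerator: 534 * 322.1 = 172001.4
Denominator: 4.7 * 19.0 * 1087 = 97069.1
CR = 172001.4 / 97069.1 = 1.7719 mpy

1.7719 mpy


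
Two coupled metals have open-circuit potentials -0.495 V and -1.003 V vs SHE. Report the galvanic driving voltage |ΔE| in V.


Driving voltage is the absolute potential difference.
|ΔE| = |-0.495 − (-1.003)| = 0.508 V

0.508 V


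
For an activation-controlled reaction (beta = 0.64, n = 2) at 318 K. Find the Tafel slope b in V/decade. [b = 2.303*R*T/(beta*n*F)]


Apply the Tafel slope relation: b = 2.303*R*T/(beta*n*F)
Numerator: 2.303 * 8.314 * 318 = 6088.79
Denominator: 0.64 * 2 * 96485 = 123500.8
b = 6088.79 / 123500.8 = 0.049 V/decade

0.049 V/decade


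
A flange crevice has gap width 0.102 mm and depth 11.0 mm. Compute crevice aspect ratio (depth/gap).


Aspect ratio = depth / gap
Ratio = 11.0 / 0.102 = 107.8

107.8


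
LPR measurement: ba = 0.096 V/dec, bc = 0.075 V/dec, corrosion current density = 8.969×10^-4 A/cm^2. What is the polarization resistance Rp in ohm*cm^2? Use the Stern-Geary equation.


Apply the Stern-Geary equation: Rp = ba*bc / (2.303*icorr*(ba+bc))
ba*bc = 0.096*0.075 = 0.0072
ba+bc = 0.171; 2.303*icorr*(ba+bc) = 2.303*8.969×10^-4*0.171 = 3.5321088×10^-4
Rp = 0.0072 / 3.5321088×10^-4 = 20.4 ohm*cm^2

20.4 ohm*cm^2


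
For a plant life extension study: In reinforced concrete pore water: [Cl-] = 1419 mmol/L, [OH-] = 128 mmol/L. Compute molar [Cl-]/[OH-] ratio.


Threshold parameter = [Cl-] / [OH-] (molar basis; both in mmol/L, so units cancel)
Ratio = 1419 / 128 = 11.09

11.09


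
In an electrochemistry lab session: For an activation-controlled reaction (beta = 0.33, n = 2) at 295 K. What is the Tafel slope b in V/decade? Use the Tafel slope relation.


Apply the Tafel slope relation: b = 2.303*R*T/(beta*n*F)
Numerator: 2.303 * 8.314 * 295 = 5648.41
Denominator: 0.33 * 2 * 96485 = 63680.1
b = 5648.41 / 63680.1 = 0.089 V/decade

0.089 V/decade


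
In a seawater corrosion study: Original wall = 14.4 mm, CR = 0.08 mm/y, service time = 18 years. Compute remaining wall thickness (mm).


Remaining wall = original − CR × time
t = 14.4 − 0.08*18 = 14.4 − 1.44 = 12.96 mm

12.96 mm


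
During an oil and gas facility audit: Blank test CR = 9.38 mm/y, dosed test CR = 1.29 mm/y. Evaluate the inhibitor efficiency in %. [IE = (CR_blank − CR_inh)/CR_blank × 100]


Apply the inhibitor-efficiency definition: IE = (CR_blank − CR_inh)/CR_blank × 100
IE = (9.38 − 1.29) / 9.38 × 100
IE = 8.09 / 9.38 × 100 = 86.2 %

86.2 %


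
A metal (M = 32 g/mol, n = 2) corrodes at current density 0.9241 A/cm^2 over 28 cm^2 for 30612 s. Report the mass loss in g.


Apply Faraday's law: m = i*A*t*M / (n*F)
Total charge passed Q = i*A*t = 0.9241*28*30612 = 792079.3776 C
m = Q*M/(n*F) = 792079.3776*32/(2*96485) = 131.35 g

131.35 g


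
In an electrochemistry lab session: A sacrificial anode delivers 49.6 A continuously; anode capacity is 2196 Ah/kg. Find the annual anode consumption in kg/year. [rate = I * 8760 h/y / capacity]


Annual consumption = current * hours per year / capacity
Rate = 49.6 * 8760 / 2196 = 197.9 kg/year

197.9 kg/year


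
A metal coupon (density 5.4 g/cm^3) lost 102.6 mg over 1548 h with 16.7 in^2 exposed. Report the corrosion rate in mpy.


Apply the mpy weight-loss relation: CR = 534 * W / (D * A * T)
Numerator: 534 * 102.6 = 54788.4
Denominator: 5.4 * 16.7 * 1548 = 139598.64
CR = 54788.4 / 139598.64 = 0.392 mpy

0.392 mpy


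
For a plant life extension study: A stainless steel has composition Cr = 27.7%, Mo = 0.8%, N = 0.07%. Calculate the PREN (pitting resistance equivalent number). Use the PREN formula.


Apply the PREN formula: PREN = Cr + 3.3*Mo + 16*N
PREN = 27.7 + 3.3*0.8 + 16*0.07
PREN = 27.7 + 2.64 + 1.12 = 31.46

31.46


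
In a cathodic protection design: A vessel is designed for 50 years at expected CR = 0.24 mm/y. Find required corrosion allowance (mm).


Corrosion allowance = CR × design life
CA = 0.24 * 50 = 12.0 mm

12.0 mm


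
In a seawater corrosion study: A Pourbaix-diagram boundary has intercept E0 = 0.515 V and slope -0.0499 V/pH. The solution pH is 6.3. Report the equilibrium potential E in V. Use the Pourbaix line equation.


Apply the Pourbaix line equation: E = E0 + slope*pH
E = 0.515 + (-0.0499)*6.3 = 0.515 + (-0.31437) = 0.20063 V
Rounded to 3 decimal places: E = 0.201 V

0.201 V


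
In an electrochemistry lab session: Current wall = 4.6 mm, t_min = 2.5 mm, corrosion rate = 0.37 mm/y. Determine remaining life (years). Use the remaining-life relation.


Apply the remaining-life relation: RL = (t_current − t_min) / CR
RL = (4.6 − 2.5) / 0.37 = 2.1 / 0.37 = 5.7 years

5.7 years


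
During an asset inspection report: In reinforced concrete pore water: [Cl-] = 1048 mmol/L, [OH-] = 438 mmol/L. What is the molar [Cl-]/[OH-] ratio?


Threshold parameter = [Cl-] / [OH-] (molar basis; both in mmol/L, so units cancel)
Ratio = 1048 / 438 = 2.39

2.39


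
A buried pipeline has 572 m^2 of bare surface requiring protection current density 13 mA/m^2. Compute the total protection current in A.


I = area * current density, then convert mA → A (÷1000)
I = 572 * 13 / 1000 = 7.44 A

7.44 A


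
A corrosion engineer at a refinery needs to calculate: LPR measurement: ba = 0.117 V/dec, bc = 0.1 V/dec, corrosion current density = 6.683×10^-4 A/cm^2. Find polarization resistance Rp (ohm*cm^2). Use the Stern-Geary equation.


Apply the Stern-Geary equation: Rp = ba*bc / (2.303*icorr*(ba+bc))
ba*bc = 0.117*0.1 = 0.0117
ba+bc = 0.217; 2.303*icorr*(ba+bc) = 2.303*6.683×10^-4*0.217 = 3.3398359×10^-4
Rp = 0.0117 / 3.3398359×10^-4 = 35.03 ohm*cm^2

35.03 ohm*cm^2


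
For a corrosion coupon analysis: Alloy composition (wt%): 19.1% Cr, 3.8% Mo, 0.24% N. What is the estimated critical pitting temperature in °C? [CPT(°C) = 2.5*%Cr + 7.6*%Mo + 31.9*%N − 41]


Apply the ASTM G48 empirical CPT estimate: CPT(°C) = 2.5*%Cr + 7.6*%Mo + 31.9*%N − 41
2.5*19.1 = 47.75; 7.6*3.8 = 28.88; 31.9*0.24 = 7.656
CPT = 47.75 + 28.88 + 7.656 − 41 = 43.286 °C
Rounded to 0.1 °C: CPT ≈ 43.3 °C

43.3 °C


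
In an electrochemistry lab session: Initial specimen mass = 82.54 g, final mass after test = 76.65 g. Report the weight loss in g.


Weight loss = initial − final
WL = 82.54 − 76.65 = 5.89 g

5.89 g


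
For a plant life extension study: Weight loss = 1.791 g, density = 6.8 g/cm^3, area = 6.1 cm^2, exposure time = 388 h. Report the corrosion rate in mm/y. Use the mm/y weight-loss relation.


Apply the mm/y weight-loss relation: CR = 87600 * W / (D * A * T)
Numerator: 87600 * 1.791 = 156891.6
Denominator: 6.8 * 6.1 * 388 = 16094.24
CR = 156891.6 / 16094.24 = 9.74831 mm/y

9.74831 mm/y


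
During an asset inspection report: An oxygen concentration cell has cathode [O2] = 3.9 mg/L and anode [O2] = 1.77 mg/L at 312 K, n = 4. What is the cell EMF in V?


Apply the Nernst concentration-cell relation: E = (RT/nF)*ln(C_cathode/C_anode)
RT/nF = 8.314*312/(4*96485) = 0.00672117 V
ln(3.9/1.77) = 0.79
E = 0.00672117 * 0.79 = 0.00531 V

0.00531 V


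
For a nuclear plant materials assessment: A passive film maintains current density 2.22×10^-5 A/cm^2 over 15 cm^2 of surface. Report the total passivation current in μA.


I = i_pass * A, then convert A → μA (×10^6)
I = 2.22×10^-5 * 15 * 10^6 = 333.0 μA

333.0 μA


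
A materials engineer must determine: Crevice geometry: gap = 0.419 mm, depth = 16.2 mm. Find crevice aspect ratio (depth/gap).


Aspect ratio = depth / gap
Ratio = 16.2 / 0.419 = 38.7

38.7


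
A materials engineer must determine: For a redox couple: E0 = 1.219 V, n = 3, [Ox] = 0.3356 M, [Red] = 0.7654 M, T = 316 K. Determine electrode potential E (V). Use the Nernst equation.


Apply the Nernst equation: E = E0 + (RT/nF)*ln([Ox]/[Red])
Step 1: RT/nF = 8.314*316/(3*96485) = 0.00907645 V
Step 2: [Ox]/[Red] = 0.3356/0.7654 = 0.438464
Step 3: ln(0.438464) = -0.824478
Step 4: correction = 0.00907645 * -0.824478 = -0.0075 V
E = 1.219 + -0.0075 = 1.2115 V

1.2115 V


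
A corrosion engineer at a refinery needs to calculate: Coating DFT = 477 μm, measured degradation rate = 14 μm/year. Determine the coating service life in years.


Service life = thickness / degradation rate
Life = 477 / 14 = 34.1 years

34.1 years


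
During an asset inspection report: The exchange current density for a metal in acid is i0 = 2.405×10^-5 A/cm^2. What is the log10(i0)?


i0 = 2.405×10^-5 A/cm^2
log10(i0) = -4.619

-4.619


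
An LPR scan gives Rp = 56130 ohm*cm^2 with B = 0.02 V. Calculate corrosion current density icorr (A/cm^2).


Apply the Stern-Geary relation: icorr = B / Rp
icorr = 0.02 / 56130 = 3.563×10^-7 A/cm^2

3.563×10^-7 A/cm^2


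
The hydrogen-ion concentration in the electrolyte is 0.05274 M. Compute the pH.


pH = −log10[H+]
pH = −log10(0.05274) = 1.28

1.28


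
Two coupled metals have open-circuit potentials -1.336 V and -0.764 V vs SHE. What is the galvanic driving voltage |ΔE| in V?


Driving voltage is the absolute potential difference.
|ΔE| = |-1.336 − (-0.764)| = 0.572 V

0.572 V


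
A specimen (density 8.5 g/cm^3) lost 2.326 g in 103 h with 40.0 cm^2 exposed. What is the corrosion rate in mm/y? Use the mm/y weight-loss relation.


Apply the mm/y weight-loss relation: CR = 87600 * W / (D * A * T)
Numerator: 87600 * 2.326 = 203757.6
Denominator: 8.5 * 40.0 * 103 = 35020.0
CR = 203757.6 / 35020.0 = 5.81832 mm/y

5.81832 mm/y


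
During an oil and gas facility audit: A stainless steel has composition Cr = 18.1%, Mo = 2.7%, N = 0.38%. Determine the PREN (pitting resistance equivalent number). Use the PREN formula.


Apply the PREN formula: PREN = Cr + 3.3*Mo + 16*N
PREN = 18.1 + 3.3*2.7 + 16*0.38
PREN = 18.1 + 8.91 + 6.08 = 33.09

33.09


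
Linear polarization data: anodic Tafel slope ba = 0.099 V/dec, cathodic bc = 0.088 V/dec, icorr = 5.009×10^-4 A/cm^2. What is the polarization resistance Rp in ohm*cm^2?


Apply the Stern-Geary equation: Rp = ba*bc / (2.303*icorr*(ba+bc))
ba*bc = 0.099*0.088 = 0.008712
ba+bc = 0.187; 2.303*icorr*(ba+bc) = 2.303*5.009×10^-4*0.187 = 2.1571809×10^-4
Rp = 0.008712 / 2.1571809×10^-4 = 40.4 ohm*cm^2

40.4 ohm*cm^2


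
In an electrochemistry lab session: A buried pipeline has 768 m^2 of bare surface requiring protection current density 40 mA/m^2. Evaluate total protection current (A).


I = area * current density, then convert mA → A (÷1000)
I = 768 * 40 / 1000 = 30.72 A

30.72 A


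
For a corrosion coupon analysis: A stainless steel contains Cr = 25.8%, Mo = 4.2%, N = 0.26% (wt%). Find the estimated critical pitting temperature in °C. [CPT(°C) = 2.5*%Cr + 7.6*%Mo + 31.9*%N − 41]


Apply the ASTM G48 empirical CPT estimate: CPT(°C) = 2.5*%Cr + 7.6*%Mo + 31.9*%N − 41
2.5*25.8 = 64.5; 7.6*4.2 = 31.92; 31.9*0.26 = 8.294
CPT = 64.5 + 31.92 + 8.294 − 41 = 63.714 °C
Rounded to 0.1 °C: CPT ≈ 63.7 °C

63.7 °C
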